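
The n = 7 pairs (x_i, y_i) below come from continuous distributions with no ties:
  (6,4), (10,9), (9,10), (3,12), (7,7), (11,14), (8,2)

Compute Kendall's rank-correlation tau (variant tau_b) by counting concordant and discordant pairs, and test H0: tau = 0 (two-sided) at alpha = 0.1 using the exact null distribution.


Step 1: Enumerate the 21 unordered pairs (i,j) with i<j and classify each by sign(x_j-x_i) * sign(y_j-y_i).
  (1,2):dx=+4,dy=+5->C; (1,3):dx=+3,dy=+6->C; (1,4):dx=-3,dy=+8->D; (1,5):dx=+1,dy=+3->C
  (1,6):dx=+5,dy=+10->C; (1,7):dx=+2,dy=-2->D; (2,3):dx=-1,dy=+1->D; (2,4):dx=-7,dy=+3->D
  (2,5):dx=-3,dy=-2->C; (2,6):dx=+1,dy=+5->C; (2,7):dx=-2,dy=-7->C; (3,4):dx=-6,dy=+2->D
  (3,5):dx=-2,dy=-3->C; (3,6):dx=+2,dy=+4->C; (3,7):dx=-1,dy=-8->C; (4,5):dx=+4,dy=-5->D
  (4,6):dx=+8,dy=+2->C; (4,7):dx=+5,dy=-10->D; (5,6):dx=+4,dy=+7->C; (5,7):dx=+1,dy=-5->D
  (6,7):dx=-3,dy=-12->C
Step 2: C = 13, D = 8, total pairs = 21.
Step 3: tau = (C - D)/(n(n-1)/2) = (13 - 8)/21 = 0.238095.
Step 4: Exact two-sided p-value (enumerate n! = 5040 permutations of y under H0): p = 0.561905.
Step 5: alpha = 0.1. fail to reject H0.

tau_b = 0.2381 (C=13, D=8), p = 0.561905, fail to reject H0.


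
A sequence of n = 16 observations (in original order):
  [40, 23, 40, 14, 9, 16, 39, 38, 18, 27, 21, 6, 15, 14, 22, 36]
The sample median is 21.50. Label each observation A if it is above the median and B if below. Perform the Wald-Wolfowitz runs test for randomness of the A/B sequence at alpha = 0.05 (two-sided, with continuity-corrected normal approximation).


Step 1: Compute median = 21.50; label A = above, B = below.
Labels in order: AAABBBAABABBBBAA  (n_A = 8, n_B = 8)
Step 2: Count runs R = 7.
Step 3: Under H0 (random ordering), E[R] = 2*n_A*n_B/(n_A+n_B) + 1 = 2*8*8/16 + 1 = 9.0000.
        Var[R] = 2*n_A*n_B*(2*n_A*n_B - n_A - n_B) / ((n_A+n_B)^2 * (n_A+n_B-1)) = 14336/3840 = 3.7333.
        SD[R] = 1.9322.
Step 4: Continuity-corrected z = (R + 0.5 - E[R]) / SD[R] = (7 + 0.5 - 9.0000) / 1.9322 = -0.7763.
Step 5: Two-sided p-value via normal approximation = 2*(1 - Phi(|z|)) = 0.437558.
Step 6: alpha = 0.05. fail to reject H0.

R = 7, z = -0.7763, p = 0.437558, fail to reject H0.


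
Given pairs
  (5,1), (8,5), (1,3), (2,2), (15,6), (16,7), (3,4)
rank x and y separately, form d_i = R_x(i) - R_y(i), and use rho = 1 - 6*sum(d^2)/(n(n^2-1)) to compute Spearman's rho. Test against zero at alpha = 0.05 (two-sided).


Step 1: Rank x and y separately (midranks; no ties here).
rank(x): 5->4, 8->5, 1->1, 2->2, 15->6, 16->7, 3->3
rank(y): 1->1, 5->5, 3->3, 2->2, 6->6, 7->7, 4->4
Step 2: d_i = R_x(i) - R_y(i); compute d_i^2.
  (4-1)^2=9, (5-5)^2=0, (1-3)^2=4, (2-2)^2=0, (6-6)^2=0, (7-7)^2=0, (3-4)^2=1
sum(d^2) = 14.
Step 3: rho = 1 - 6*14 / (7*(7^2 - 1)) = 1 - 84/336 = 0.750000.
Step 4: Under H0, t = rho * sqrt((n-2)/(1-rho^2)) = 2.5355 ~ t(5).
Step 5: Two-sided p-value from the t-distribution with 5 df = 0.052181.
Step 6: alpha = 0.05. fail to reject H0.

rho = 0.7500, p = 0.052181, fail to reject H0 at alpha = 0.05.


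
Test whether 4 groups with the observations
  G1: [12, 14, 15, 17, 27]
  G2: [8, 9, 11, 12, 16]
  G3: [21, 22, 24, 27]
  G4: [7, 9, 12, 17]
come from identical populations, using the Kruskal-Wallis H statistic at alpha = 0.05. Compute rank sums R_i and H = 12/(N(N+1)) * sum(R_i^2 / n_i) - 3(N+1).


Step 1: Combine all N = 18 observations and assign midranks.
sorted (value, group, rank): (7,G4,1), (8,G2,2), (9,G2,3.5), (9,G4,3.5), (11,G2,5), (12,G1,7), (12,G2,7), (12,G4,7), (14,G1,9), (15,G1,10), (16,G2,11), (17,G1,12.5), (17,G4,12.5), (21,G3,14), (22,G3,15), (24,G3,16), (27,G1,17.5), (27,G3,17.5)
Step 2: Sum ranks within each group.
R_1 = 56 (n_1 = 5)
R_2 = 28.5 (n_2 = 5)
R_3 = 62.5 (n_3 = 4)
R_4 = 24 (n_4 = 4)
Step 3: H = 12/(N(N+1)) * sum(R_i^2/n_i) - 3(N+1)
     = 12/(18*19) * (56^2/5 + 28.5^2/5 + 62.5^2/4 + 24^2/4) - 3*19
     = 0.035088 * 1910.21 - 57
     = 10.025000.
Step 4: Ties present; correction factor C = 1 - 42/(18^3 - 18) = 0.992776. Corrected H = 10.025000 / 0.992776 = 10.097947.
Step 5: Under H0, H ~ chi^2(3); p-value = 0.017752.
Step 6: alpha = 0.05. reject H0.

H = 10.0979, df = 3, p = 0.017752, reject H0.


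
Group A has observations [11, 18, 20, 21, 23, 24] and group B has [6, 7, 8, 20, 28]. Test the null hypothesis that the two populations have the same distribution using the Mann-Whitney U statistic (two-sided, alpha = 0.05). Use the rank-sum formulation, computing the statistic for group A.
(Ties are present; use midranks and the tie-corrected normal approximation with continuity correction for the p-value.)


Step 1: Combine and sort all 11 observations; assign midranks.
sorted (value, group): (6,Y), (7,Y), (8,Y), (11,X), (18,X), (20,X), (20,Y), (21,X), (23,X), (24,X), (28,Y)
ranks: 6->1, 7->2, 8->3, 11->4, 18->5, 20->6.5, 20->6.5, 21->8, 23->9, 24->10, 28->11
Step 2: Rank sum for X: R1 = 4 + 5 + 6.5 + 8 + 9 + 10 = 42.5.
Step 3: U_X = R1 - n1(n1+1)/2 = 42.5 - 6*7/2 = 42.5 - 21 = 21.5.
       U_Y = n1*n2 - U_X = 30 - 21.5 = 8.5.
Step 4: Ties are present, so use the tie-corrected normal approximation (with continuity correction) for the p-value.
Step 5: p-value = 0.272229; compare to alpha = 0.05. fail to reject H0.

U_X = 21.5, p = 0.272229, fail to reject H0 at alpha = 0.05.


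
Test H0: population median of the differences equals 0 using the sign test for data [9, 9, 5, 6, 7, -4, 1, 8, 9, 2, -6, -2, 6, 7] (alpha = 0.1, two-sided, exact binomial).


Step 1: Discard zero differences. Original n = 14; n_eff = number of nonzero differences = 14.
Nonzero differences (with sign): +9, +9, +5, +6, +7, -4, +1, +8, +9, +2, -6, -2, +6, +7
Step 2: Count signs: positive = 11, negative = 3.
Step 3: Under H0: P(positive) = 0.5, so the number of positives S ~ Bin(14, 0.5).
Step 4: Two-sided exact p-value = sum of Bin(14,0.5) probabilities at or below the observed probability = 0.057373.
Step 5: alpha = 0.1. reject H0.

n_eff = 14, pos = 11, neg = 3, p = 0.057373, reject H0.


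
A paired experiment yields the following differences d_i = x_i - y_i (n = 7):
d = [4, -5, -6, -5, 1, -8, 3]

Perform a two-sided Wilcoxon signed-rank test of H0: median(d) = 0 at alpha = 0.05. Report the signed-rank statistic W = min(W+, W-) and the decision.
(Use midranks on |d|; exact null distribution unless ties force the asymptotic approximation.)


Step 1: Drop any zero differences (none here) and take |d_i|.
|d| = [4, 5, 6, 5, 1, 8, 3]
Step 2: Midrank |d_i| (ties get averaged ranks).
ranks: |4|->3, |5|->4.5, |6|->6, |5|->4.5, |1|->1, |8|->7, |3|->2
Step 3: Attach original signs; sum ranks with positive sign and with negative sign.
W+ = 3 + 1 + 2 = 6
W- = 4.5 + 6 + 4.5 + 7 = 22
(Check: W+ + W- = 28 should equal n(n+1)/2 = 28.)
Step 4: Test statistic W = min(W+, W-) = 6.
Step 5: Ties in |d|, so use the tie-corrected normal approximation.
        E[W] = n(n+1)/4 = 7*8/4 = 14.
        Tie groups: |d|=5 (t=2); sum(t^3 - t) = 6.
        Var[W] = n(n+1)(2n+1)/24 - sum(t^3-t)/48 = 840/24 - 6/48 = 34.875.
        z = (W - E[W]) / sqrt(Var[W]) = (6 - 14) / 5.9055 = -1.3547.
        Two-sided p = 2*Phi(z) = 0.175523.
Step 6: alpha = 0.05. fail to reject H0.

W+ = 6, W- = 22, W = min = 6, p = 0.175523, fail to reject H0.


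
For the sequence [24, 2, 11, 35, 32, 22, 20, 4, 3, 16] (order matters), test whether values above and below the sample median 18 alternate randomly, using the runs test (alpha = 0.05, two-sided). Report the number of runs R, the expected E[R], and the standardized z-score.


Step 1: Compute median = 18; label A = above, B = below.
Labels in order: ABBAAAABBB  (n_A = 5, n_B = 5)
Step 2: Count runs R = 4.
Step 3: Under H0 (random ordering), E[R] = 2*n_A*n_B/(n_A+n_B) + 1 = 2*5*5/10 + 1 = 6.0000.
        Var[R] = 2*n_A*n_B*(2*n_A*n_B - n_A - n_B) / ((n_A+n_B)^2 * (n_A+n_B-1)) = 2000/900 = 2.2222.
        SD[R] = 1.4907.
Step 4: Continuity-corrected z = (R + 0.5 - E[R]) / SD[R] = (4 + 0.5 - 6.0000) / 1.4907 = -1.0062.
Step 5: Two-sided p-value via normal approximation = 2*(1 - Phi(|z|)) = 0.314305.
Step 6: alpha = 0.05. fail to reject H0.

R = 4, z = -1.0062, p = 0.314305, fail to reject H0.


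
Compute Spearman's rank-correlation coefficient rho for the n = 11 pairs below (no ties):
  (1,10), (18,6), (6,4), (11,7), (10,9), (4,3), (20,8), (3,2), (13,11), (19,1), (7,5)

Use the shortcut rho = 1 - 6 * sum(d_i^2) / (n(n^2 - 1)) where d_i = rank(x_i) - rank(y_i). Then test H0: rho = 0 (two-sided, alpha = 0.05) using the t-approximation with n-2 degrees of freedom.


Step 1: Rank x and y separately (midranks; no ties here).
rank(x): 1->1, 18->9, 6->4, 11->7, 10->6, 4->3, 20->11, 3->2, 13->8, 19->10, 7->5
rank(y): 10->10, 6->6, 4->4, 7->7, 9->9, 3->3, 8->8, 2->2, 11->11, 1->1, 5->5
Step 2: d_i = R_x(i) - R_y(i); compute d_i^2.
  (1-10)^2=81, (9-6)^2=9, (4-4)^2=0, (7-7)^2=0, (6-9)^2=9, (3-3)^2=0, (11-8)^2=9, (2-2)^2=0, (8-11)^2=9, (10-1)^2=81, (5-5)^2=0
sum(d^2) = 198.
Step 3: rho = 1 - 6*198 / (11*(11^2 - 1)) = 1 - 1188/1320 = 0.100000.
Step 4: Under H0, t = rho * sqrt((n-2)/(1-rho^2)) = 0.3015 ~ t(9).
Step 5: Two-sided p-value from the t-distribution with 9 df = 0.769875.
Step 6: alpha = 0.05. fail to reject H0.

rho = 0.1000, p = 0.769875, fail to reject H0 at alpha = 0.05.


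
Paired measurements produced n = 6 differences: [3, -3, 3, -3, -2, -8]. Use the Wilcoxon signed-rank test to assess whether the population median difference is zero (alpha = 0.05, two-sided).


Step 1: Drop any zero differences (none here) and take |d_i|.
|d| = [3, 3, 3, 3, 2, 8]
Step 2: Midrank |d_i| (ties get averaged ranks).
ranks: |3|->3.5, |3|->3.5, |3|->3.5, |3|->3.5, |2|->1, |8|->6
Step 3: Attach original signs; sum ranks with positive sign and with negative sign.
W+ = 3.5 + 3.5 = 7
W- = 3.5 + 3.5 + 1 + 6 = 14
(Check: W+ + W- = 21 should equal n(n+1)/2 = 21.)
Step 4: Test statistic W = min(W+, W-) = 7.
Step 5: Ties in |d|, so use the tie-corrected normal approximation.
        E[W] = n(n+1)/4 = 6*7/4 = 10.5.
        Tie groups: |d|=3 (t=4); sum(t^3 - t) = 60.
        Var[W] = n(n+1)(2n+1)/24 - sum(t^3-t)/48 = 546/24 - 60/48 = 21.5.
        z = (W - E[W]) / sqrt(Var[W]) = (7 - 10.5) / 4.6368 = -0.7548.
        Two-sided p = 2*Phi(z) = 0.450351.
Step 6: alpha = 0.05. fail to reject H0.

W+ = 7, W- = 14, W = min = 7, p = 0.450351, fail to reject H0.


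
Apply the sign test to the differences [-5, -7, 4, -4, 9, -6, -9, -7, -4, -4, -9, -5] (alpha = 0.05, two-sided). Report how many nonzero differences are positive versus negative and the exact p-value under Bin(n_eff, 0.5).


Step 1: Discard zero differences. Original n = 12; n_eff = number of nonzero differences = 12.
Nonzero differences (with sign): -5, -7, +4, -4, +9, -6, -9, -7, -4, -4, -9, -5
Step 2: Count signs: positive = 2, negative = 10.
Step 3: Under H0: P(positive) = 0.5, so the number of positives S ~ Bin(12, 0.5).
Step 4: Two-sided exact p-value = sum of Bin(12,0.5) probabilities at or below the observed probability = 0.038574.
Step 5: alpha = 0.05. reject H0.

n_eff = 12, pos = 2, neg = 10, p = 0.038574, reject H0.


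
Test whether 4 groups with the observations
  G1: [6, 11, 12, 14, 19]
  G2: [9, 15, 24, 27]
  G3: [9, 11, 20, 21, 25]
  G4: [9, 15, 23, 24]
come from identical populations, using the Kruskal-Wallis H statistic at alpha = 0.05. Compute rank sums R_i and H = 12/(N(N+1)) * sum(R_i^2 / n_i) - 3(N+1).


Step 1: Combine all N = 18 observations and assign midranks.
sorted (value, group, rank): (6,G1,1), (9,G2,3), (9,G3,3), (9,G4,3), (11,G1,5.5), (11,G3,5.5), (12,G1,7), (14,G1,8), (15,G2,9.5), (15,G4,9.5), (19,G1,11), (20,G3,12), (21,G3,13), (23,G4,14), (24,G2,15.5), (24,G4,15.5), (25,G3,17), (27,G2,18)
Step 2: Sum ranks within each group.
R_1 = 32.5 (n_1 = 5)
R_2 = 46 (n_2 = 4)
R_3 = 50.5 (n_3 = 5)
R_4 = 42 (n_4 = 4)
Step 3: H = 12/(N(N+1)) * sum(R_i^2/n_i) - 3(N+1)
     = 12/(18*19) * (32.5^2/5 + 46^2/4 + 50.5^2/5 + 42^2/4) - 3*19
     = 0.035088 * 1691.3 - 57
     = 2.343860.
Step 4: Ties present; correction factor C = 1 - 42/(18^3 - 18) = 0.992776. Corrected H = 2.343860 / 0.992776 = 2.360915.
Step 5: Under H0, H ~ chi^2(3); p-value = 0.500952.
Step 6: alpha = 0.05. fail to reject H0.

H = 2.3609, df = 3, p = 0.500952, fail to reject H0.


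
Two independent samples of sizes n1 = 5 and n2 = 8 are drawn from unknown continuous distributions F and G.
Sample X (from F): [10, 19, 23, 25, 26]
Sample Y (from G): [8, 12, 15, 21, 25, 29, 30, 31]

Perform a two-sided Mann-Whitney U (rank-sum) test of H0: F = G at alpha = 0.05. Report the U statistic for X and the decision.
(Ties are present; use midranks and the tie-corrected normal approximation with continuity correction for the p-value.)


Step 1: Combine and sort all 13 observations; assign midranks.
sorted (value, group): (8,Y), (10,X), (12,Y), (15,Y), (19,X), (21,Y), (23,X), (25,X), (25,Y), (26,X), (29,Y), (30,Y), (31,Y)
ranks: 8->1, 10->2, 12->3, 15->4, 19->5, 21->6, 23->7, 25->8.5, 25->8.5, 26->10, 29->11, 30->12, 31->13
Step 2: Rank sum for X: R1 = 2 + 5 + 7 + 8.5 + 10 = 32.5.
Step 3: U_X = R1 - n1(n1+1)/2 = 32.5 - 5*6/2 = 32.5 - 15 = 17.5.
       U_Y = n1*n2 - U_X = 40 - 17.5 = 22.5.
Step 4: Ties are present, so use the tie-corrected normal approximation (with continuity correction) for the p-value.
Step 5: p-value = 0.769390; compare to alpha = 0.05. fail to reject H0.

U_X = 17.5, p = 0.769390, fail to reject H0 at alpha = 0.05.


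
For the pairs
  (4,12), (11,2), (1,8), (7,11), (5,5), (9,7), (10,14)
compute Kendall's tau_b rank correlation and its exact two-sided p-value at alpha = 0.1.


Step 1: Enumerate the 21 unordered pairs (i,j) with i<j and classify each by sign(x_j-x_i) * sign(y_j-y_i).
  (1,2):dx=+7,dy=-10->D; (1,3):dx=-3,dy=-4->C; (1,4):dx=+3,dy=-1->D; (1,5):dx=+1,dy=-7->D
  (1,6):dx=+5,dy=-5->D; (1,7):dx=+6,dy=+2->C; (2,3):dx=-10,dy=+6->D; (2,4):dx=-4,dy=+9->D
  (2,5):dx=-6,dy=+3->D; (2,6):dx=-2,dy=+5->D; (2,7):dx=-1,dy=+12->D; (3,4):dx=+6,dy=+3->C
  (3,5):dx=+4,dy=-3->D; (3,6):dx=+8,dy=-1->D; (3,7):dx=+9,dy=+6->C; (4,5):dx=-2,dy=-6->C
  (4,6):dx=+2,dy=-4->D; (4,7):dx=+3,dy=+3->C; (5,6):dx=+4,dy=+2->C; (5,7):dx=+5,dy=+9->C
  (6,7):dx=+1,dy=+7->C
Step 2: C = 9, D = 12, total pairs = 21.
Step 3: tau = (C - D)/(n(n-1)/2) = (9 - 12)/21 = -0.142857.
Step 4: Exact two-sided p-value (enumerate n! = 5040 permutations of y under H0): p = 0.772619.
Step 5: alpha = 0.1. fail to reject H0.

tau_b = -0.1429 (C=9, D=12), p = 0.772619, fail to reject H0.


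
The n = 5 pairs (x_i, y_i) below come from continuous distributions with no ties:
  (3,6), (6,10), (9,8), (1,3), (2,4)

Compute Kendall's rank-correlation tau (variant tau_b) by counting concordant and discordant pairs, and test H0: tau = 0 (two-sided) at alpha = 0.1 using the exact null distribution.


Step 1: Enumerate the 10 unordered pairs (i,j) with i<j and classify each by sign(x_j-x_i) * sign(y_j-y_i).
  (1,2):dx=+3,dy=+4->C; (1,3):dx=+6,dy=+2->C; (1,4):dx=-2,dy=-3->C; (1,5):dx=-1,dy=-2->C
  (2,3):dx=+3,dy=-2->D; (2,4):dx=-5,dy=-7->C; (2,5):dx=-4,dy=-6->C; (3,4):dx=-8,dy=-5->C
  (3,5):dx=-7,dy=-4->C; (4,5):dx=+1,dy=+1->C
Step 2: C = 9, D = 1, total pairs = 10.
Step 3: tau = (C - D)/(n(n-1)/2) = (9 - 1)/10 = 0.800000.
Step 4: Exact two-sided p-value (enumerate n! = 120 permutations of y under H0): p = 0.083333.
Step 5: alpha = 0.1. reject H0.

tau_b = 0.8000 (C=9, D=1), p = 0.083333, reject H0.


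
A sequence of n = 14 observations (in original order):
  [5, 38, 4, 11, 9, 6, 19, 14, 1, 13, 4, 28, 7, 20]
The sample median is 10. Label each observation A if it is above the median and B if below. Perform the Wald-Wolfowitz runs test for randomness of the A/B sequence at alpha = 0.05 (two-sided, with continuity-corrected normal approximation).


Step 1: Compute median = 10; label A = above, B = below.
Labels in order: BABABBAABABABA  (n_A = 7, n_B = 7)
Step 2: Count runs R = 12.
Step 3: Under H0 (random ordering), E[R] = 2*n_A*n_B/(n_A+n_B) + 1 = 2*7*7/14 + 1 = 8.0000.
        Var[R] = 2*n_A*n_B*(2*n_A*n_B - n_A - n_B) / ((n_A+n_B)^2 * (n_A+n_B-1)) = 8232/2548 = 3.2308.
        SD[R] = 1.7974.
Step 4: Continuity-corrected z = (R - 0.5 - E[R]) / SD[R] = (12 - 0.5 - 8.0000) / 1.7974 = 1.9472.
Step 5: Two-sided p-value via normal approximation = 2*(1 - Phi(|z|)) = 0.051508.
Step 6: alpha = 0.05. fail to reject H0.

R = 12, z = 1.9472, p = 0.051508, fail to reject H0.


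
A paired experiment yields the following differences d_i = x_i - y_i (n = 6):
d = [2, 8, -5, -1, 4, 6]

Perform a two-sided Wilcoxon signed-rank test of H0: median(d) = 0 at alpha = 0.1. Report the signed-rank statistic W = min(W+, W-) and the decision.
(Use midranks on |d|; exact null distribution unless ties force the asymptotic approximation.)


Step 1: Drop any zero differences (none here) and take |d_i|.
|d| = [2, 8, 5, 1, 4, 6]
Step 2: Midrank |d_i| (ties get averaged ranks).
ranks: |2|->2, |8|->6, |5|->4, |1|->1, |4|->3, |6|->5
Step 3: Attach original signs; sum ranks with positive sign and with negative sign.
W+ = 2 + 6 + 3 + 5 = 16
W- = 4 + 1 = 5
(Check: W+ + W- = 21 should equal n(n+1)/2 = 21.)
Step 4: Test statistic W = min(W+, W-) = 5.
Step 5: No ties, so the exact null distribution over the 2^6 = 64 sign assignments gives the two-sided p-value = 0.312500.
Step 6: alpha = 0.1. fail to reject H0.

W+ = 16, W- = 5, W = min = 5, p = 0.312500, fail to reject H0.


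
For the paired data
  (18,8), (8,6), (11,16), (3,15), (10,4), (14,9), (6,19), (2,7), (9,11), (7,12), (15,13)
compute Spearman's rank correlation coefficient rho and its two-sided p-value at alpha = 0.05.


Step 1: Rank x and y separately (midranks; no ties here).
rank(x): 18->11, 8->5, 11->8, 3->2, 10->7, 14->9, 6->3, 2->1, 9->6, 7->4, 15->10
rank(y): 8->4, 6->2, 16->10, 15->9, 4->1, 9->5, 19->11, 7->3, 11->6, 12->7, 13->8
Step 2: d_i = R_x(i) - R_y(i); compute d_i^2.
  (11-4)^2=49, (5-2)^2=9, (8-10)^2=4, (2-9)^2=49, (7-1)^2=36, (9-5)^2=16, (3-11)^2=64, (1-3)^2=4, (6-6)^2=0, (4-7)^2=9, (10-8)^2=4
sum(d^2) = 244.
Step 3: rho = 1 - 6*244 / (11*(11^2 - 1)) = 1 - 1464/1320 = -0.109091.
Step 4: Under H0, t = rho * sqrt((n-2)/(1-rho^2)) = -0.3292 ~ t(9).
Step 5: Two-sided p-value from the t-distribution with 9 df = 0.749509.
Step 6: alpha = 0.05. fail to reject H0.

rho = -0.1091, p = 0.749509, fail to reject H0 at alpha = 0.05.


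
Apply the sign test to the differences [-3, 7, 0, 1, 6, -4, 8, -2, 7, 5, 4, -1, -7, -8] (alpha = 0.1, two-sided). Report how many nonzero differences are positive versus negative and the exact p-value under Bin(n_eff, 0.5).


Step 1: Discard zero differences. Original n = 14; n_eff = number of nonzero differences = 13.
Nonzero differences (with sign): -3, +7, +1, +6, -4, +8, -2, +7, +5, +4, -1, -7, -8
Step 2: Count signs: positive = 7, negative = 6.
Step 3: Under H0: P(positive) = 0.5, so the number of positives S ~ Bin(13, 0.5).
Step 4: Two-sided exact p-value = sum of Bin(13,0.5) probabilities at or below the observed probability = 1.000000.
Step 5: alpha = 0.1. fail to reject H0.

n_eff = 13, pos = 7, neg = 6, p = 1.000000, fail to reject H0.


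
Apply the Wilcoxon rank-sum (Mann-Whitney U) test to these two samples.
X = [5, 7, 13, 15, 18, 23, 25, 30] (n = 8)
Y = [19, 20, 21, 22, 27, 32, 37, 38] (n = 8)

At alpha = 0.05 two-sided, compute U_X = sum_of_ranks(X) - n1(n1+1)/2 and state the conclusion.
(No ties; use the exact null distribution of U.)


Step 1: Combine and sort all 16 observations; assign midranks.
sorted (value, group): (5,X), (7,X), (13,X), (15,X), (18,X), (19,Y), (20,Y), (21,Y), (22,Y), (23,X), (25,X), (27,Y), (30,X), (32,Y), (37,Y), (38,Y)
ranks: 5->1, 7->2, 13->3, 15->4, 18->5, 19->6, 20->7, 21->8, 22->9, 23->10, 25->11, 27->12, 30->13, 32->14, 37->15, 38->16
Step 2: Rank sum for X: R1 = 1 + 2 + 3 + 4 + 5 + 10 + 11 + 13 = 49.
Step 3: U_X = R1 - n1(n1+1)/2 = 49 - 8*9/2 = 49 - 36 = 13.
       U_Y = n1*n2 - U_X = 64 - 13 = 51.
Step 4: No ties, so the exact null distribution of U (based on enumerating the C(16,8) = 12870 equally likely rank assignments) gives the two-sided p-value.
Step 5: p-value = 0.049883; compare to alpha = 0.05. reject H0.

U_X = 13, p = 0.049883, reject H0 at alpha = 0.05.


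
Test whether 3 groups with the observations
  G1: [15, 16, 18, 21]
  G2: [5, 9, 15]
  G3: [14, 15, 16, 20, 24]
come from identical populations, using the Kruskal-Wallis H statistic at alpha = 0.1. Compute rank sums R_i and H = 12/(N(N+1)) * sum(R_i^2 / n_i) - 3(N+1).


Step 1: Combine all N = 12 observations and assign midranks.
sorted (value, group, rank): (5,G2,1), (9,G2,2), (14,G3,3), (15,G1,5), (15,G2,5), (15,G3,5), (16,G1,7.5), (16,G3,7.5), (18,G1,9), (20,G3,10), (21,G1,11), (24,G3,12)
Step 2: Sum ranks within each group.
R_1 = 32.5 (n_1 = 4)
R_2 = 8 (n_2 = 3)
R_3 = 37.5 (n_3 = 5)
Step 3: H = 12/(N(N+1)) * sum(R_i^2/n_i) - 3(N+1)
     = 12/(12*13) * (32.5^2/4 + 8^2/3 + 37.5^2/5) - 3*13
     = 0.076923 * 566.646 - 39
     = 4.588141.
Step 4: Ties present; correction factor C = 1 - 30/(12^3 - 12) = 0.982517. Corrected H = 4.588141 / 0.982517 = 4.669781.
Step 5: Under H0, H ~ chi^2(2); p-value = 0.096821.
Step 6: alpha = 0.1. reject H0.

H = 4.6698, df = 2, p = 0.096821, reject H0.


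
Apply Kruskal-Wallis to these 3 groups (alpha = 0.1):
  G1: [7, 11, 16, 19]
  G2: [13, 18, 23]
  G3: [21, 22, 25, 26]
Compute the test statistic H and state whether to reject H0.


Step 1: Combine all N = 11 observations and assign midranks.
sorted (value, group, rank): (7,G1,1), (11,G1,2), (13,G2,3), (16,G1,4), (18,G2,5), (19,G1,6), (21,G3,7), (22,G3,8), (23,G2,9), (25,G3,10), (26,G3,11)
Step 2: Sum ranks within each group.
R_1 = 13 (n_1 = 4)
R_2 = 17 (n_2 = 3)
R_3 = 36 (n_3 = 4)
Step 3: H = 12/(N(N+1)) * sum(R_i^2/n_i) - 3(N+1)
     = 12/(11*12) * (13^2/4 + 17^2/3 + 36^2/4) - 3*12
     = 0.090909 * 462.583 - 36
     = 6.053030.
Step 4: No ties, so H is used without correction.
Step 5: Under H0, H ~ chi^2(2); p-value = 0.048484.
Step 6: alpha = 0.1. reject H0.

H = 6.0530, df = 2, p = 0.048484, reject H0.


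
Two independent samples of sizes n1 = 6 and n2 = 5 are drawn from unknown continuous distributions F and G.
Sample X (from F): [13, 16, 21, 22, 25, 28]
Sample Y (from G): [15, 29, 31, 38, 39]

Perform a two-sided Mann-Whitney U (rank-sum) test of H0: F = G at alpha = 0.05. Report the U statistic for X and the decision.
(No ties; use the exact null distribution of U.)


Step 1: Combine and sort all 11 observations; assign midranks.
sorted (value, group): (13,X), (15,Y), (16,X), (21,X), (22,X), (25,X), (28,X), (29,Y), (31,Y), (38,Y), (39,Y)
ranks: 13->1, 15->2, 16->3, 21->4, 22->5, 25->6, 28->7, 29->8, 31->9, 38->10, 39->11
Step 2: Rank sum for X: R1 = 1 + 3 + 4 + 5 + 6 + 7 = 26.
Step 3: U_X = R1 - n1(n1+1)/2 = 26 - 6*7/2 = 26 - 21 = 5.
       U_Y = n1*n2 - U_X = 30 - 5 = 25.
Step 4: No ties, so the exact null distribution of U (based on enumerating the C(11,6) = 462 equally likely rank assignments) gives the two-sided p-value.
Step 5: p-value = 0.082251; compare to alpha = 0.05. fail to reject H0.

U_X = 5, p = 0.082251, fail to reject H0 at alpha = 0.05.


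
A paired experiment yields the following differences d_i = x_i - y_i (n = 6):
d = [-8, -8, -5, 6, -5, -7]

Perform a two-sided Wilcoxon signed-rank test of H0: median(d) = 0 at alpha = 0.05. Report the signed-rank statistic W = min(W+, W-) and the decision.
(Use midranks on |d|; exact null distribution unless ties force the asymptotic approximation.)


Step 1: Drop any zero differences (none here) and take |d_i|.
|d| = [8, 8, 5, 6, 5, 7]
Step 2: Midrank |d_i| (ties get averaged ranks).
ranks: |8|->5.5, |8|->5.5, |5|->1.5, |6|->3, |5|->1.5, |7|->4
Step 3: Attach original signs; sum ranks with positive sign and with negative sign.
W+ = 3 = 3
W- = 5.5 + 5.5 + 1.5 + 1.5 + 4 = 18
(Check: W+ + W- = 21 should equal n(n+1)/2 = 21.)
Step 4: Test statistic W = min(W+, W-) = 3.
Step 5: Ties in |d|, so use the tie-corrected normal approximation.
        E[W] = n(n+1)/4 = 6*7/4 = 10.5.
        Tie groups: |d|=5 (t=2), |d|=8 (t=2); sum(t^3 - t) = 12.
        Var[W] = n(n+1)(2n+1)/24 - sum(t^3-t)/48 = 546/24 - 12/48 = 22.5.
        z = (W - E[W]) / sqrt(Var[W]) = (3 - 10.5) / 4.7434 = -1.5811.
        Two-sided p = 2*Phi(z) = 0.113846.
Step 6: alpha = 0.05. fail to reject H0.

W+ = 3, W- = 18, W = min = 3, p = 0.113846, fail to reject H0.


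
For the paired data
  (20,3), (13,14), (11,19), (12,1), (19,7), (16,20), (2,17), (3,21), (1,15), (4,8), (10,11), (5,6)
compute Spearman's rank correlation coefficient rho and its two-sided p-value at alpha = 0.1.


Step 1: Rank x and y separately (midranks; no ties here).
rank(x): 20->12, 13->9, 11->7, 12->8, 19->11, 16->10, 2->2, 3->3, 1->1, 4->4, 10->6, 5->5
rank(y): 3->2, 14->7, 19->10, 1->1, 7->4, 20->11, 17->9, 21->12, 15->8, 8->5, 11->6, 6->3
Step 2: d_i = R_x(i) - R_y(i); compute d_i^2.
  (12-2)^2=100, (9-7)^2=4, (7-10)^2=9, (8-1)^2=49, (11-4)^2=49, (10-11)^2=1, (2-9)^2=49, (3-12)^2=81, (1-8)^2=49, (4-5)^2=1, (6-6)^2=0, (5-3)^2=4
sum(d^2) = 396.
Step 3: rho = 1 - 6*396 / (12*(12^2 - 1)) = 1 - 2376/1716 = -0.384615.
Step 4: Under H0, t = rho * sqrt((n-2)/(1-rho^2)) = -1.3176 ~ t(10).
Step 5: Two-sided p-value from the t-distribution with 10 df = 0.217020.
Step 6: alpha = 0.1. fail to reject H0.

rho = -0.3846, p = 0.217020, fail to reject H0 at alpha = 0.1.


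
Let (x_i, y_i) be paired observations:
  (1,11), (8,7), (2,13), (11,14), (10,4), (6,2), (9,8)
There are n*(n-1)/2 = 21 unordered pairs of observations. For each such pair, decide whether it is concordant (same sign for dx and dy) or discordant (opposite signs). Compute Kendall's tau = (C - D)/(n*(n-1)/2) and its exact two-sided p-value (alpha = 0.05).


Step 1: Enumerate the 21 unordered pairs (i,j) with i<j and classify each by sign(x_j-x_i) * sign(y_j-y_i).
  (1,2):dx=+7,dy=-4->D; (1,3):dx=+1,dy=+2->C; (1,4):dx=+10,dy=+3->C; (1,5):dx=+9,dy=-7->D
  (1,6):dx=+5,dy=-9->D; (1,7):dx=+8,dy=-3->D; (2,3):dx=-6,dy=+6->D; (2,4):dx=+3,dy=+7->C
  (2,5):dx=+2,dy=-3->D; (2,6):dx=-2,dy=-5->C; (2,7):dx=+1,dy=+1->C; (3,4):dx=+9,dy=+1->C
  (3,5):dx=+8,dy=-9->D; (3,6):dx=+4,dy=-11->D; (3,7):dx=+7,dy=-5->D; (4,5):dx=-1,dy=-10->C
  (4,6):dx=-5,dy=-12->C; (4,7):dx=-2,dy=-6->C; (5,6):dx=-4,dy=-2->C; (5,7):dx=-1,dy=+4->D
  (6,7):dx=+3,dy=+6->C
Step 2: C = 11, D = 10, total pairs = 21.
Step 3: tau = (C - D)/(n(n-1)/2) = (11 - 10)/21 = 0.047619.
Step 4: Exact two-sided p-value (enumerate n! = 5040 permutations of y under H0): p = 1.000000.
Step 5: alpha = 0.05. fail to reject H0.

tau_b = 0.0476 (C=11, D=10), p = 1.000000, fail to reject H0.


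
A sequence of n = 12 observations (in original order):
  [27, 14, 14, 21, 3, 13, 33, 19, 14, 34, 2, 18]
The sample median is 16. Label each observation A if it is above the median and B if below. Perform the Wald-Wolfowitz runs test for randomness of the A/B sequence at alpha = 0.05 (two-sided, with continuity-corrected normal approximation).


Step 1: Compute median = 16; label A = above, B = below.
Labels in order: ABBABBAABABA  (n_A = 6, n_B = 6)
Step 2: Count runs R = 9.
Step 3: Under H0 (random ordering), E[R] = 2*n_A*n_B/(n_A+n_B) + 1 = 2*6*6/12 + 1 = 7.0000.
        Var[R] = 2*n_A*n_B*(2*n_A*n_B - n_A - n_B) / ((n_A+n_B)^2 * (n_A+n_B-1)) = 4320/1584 = 2.7273.
        SD[R] = 1.6514.
Step 4: Continuity-corrected z = (R - 0.5 - E[R]) / SD[R] = (9 - 0.5 - 7.0000) / 1.6514 = 0.9083.
Step 5: Two-sided p-value via normal approximation = 2*(1 - Phi(|z|)) = 0.363722.
Step 6: alpha = 0.05. fail to reject H0.

R = 9, z = 0.9083, p = 0.363722, fail to reject H0.


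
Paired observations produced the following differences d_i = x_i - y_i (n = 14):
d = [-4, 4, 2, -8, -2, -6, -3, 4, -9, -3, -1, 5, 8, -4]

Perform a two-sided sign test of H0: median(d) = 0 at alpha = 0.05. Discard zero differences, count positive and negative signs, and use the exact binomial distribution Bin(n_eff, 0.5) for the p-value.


Step 1: Discard zero differences. Original n = 14; n_eff = number of nonzero differences = 14.
Nonzero differences (with sign): -4, +4, +2, -8, -2, -6, -3, +4, -9, -3, -1, +5, +8, -4
Step 2: Count signs: positive = 5, negative = 9.
Step 3: Under H0: P(positive) = 0.5, so the number of positives S ~ Bin(14, 0.5).
Step 4: Two-sided exact p-value = sum of Bin(14,0.5) probabilities at or below the observed probability = 0.423950.
Step 5: alpha = 0.05. fail to reject H0.

n_eff = 14, pos = 5, neg = 9, p = 0.423950, fail to reject H0.


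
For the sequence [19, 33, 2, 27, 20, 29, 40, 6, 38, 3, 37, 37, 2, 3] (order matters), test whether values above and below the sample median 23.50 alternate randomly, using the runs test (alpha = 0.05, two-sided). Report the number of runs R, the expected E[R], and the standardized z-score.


Step 1: Compute median = 23.50; label A = above, B = below.
Labels in order: BABABAABABAABB  (n_A = 7, n_B = 7)
Step 2: Count runs R = 11.
Step 3: Under H0 (random ordering), E[R] = 2*n_A*n_B/(n_A+n_B) + 1 = 2*7*7/14 + 1 = 8.0000.
        Var[R] = 2*n_A*n_B*(2*n_A*n_B - n_A - n_B) / ((n_A+n_B)^2 * (n_A+n_B-1)) = 8232/2548 = 3.2308.
        SD[R] = 1.7974.
Step 4: Continuity-corrected z = (R - 0.5 - E[R]) / SD[R] = (11 - 0.5 - 8.0000) / 1.7974 = 1.3909.
Step 5: Two-sided p-value via normal approximation = 2*(1 - Phi(|z|)) = 0.164264.
Step 6: alpha = 0.05. fail to reject H0.

R = 11, z = 1.3909, p = 0.164264, fail to reject H0.


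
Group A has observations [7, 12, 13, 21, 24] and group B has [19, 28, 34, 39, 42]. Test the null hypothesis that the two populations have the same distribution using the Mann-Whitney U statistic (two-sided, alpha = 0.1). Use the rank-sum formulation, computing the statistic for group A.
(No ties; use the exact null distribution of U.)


Step 1: Combine and sort all 10 observations; assign midranks.
sorted (value, group): (7,X), (12,X), (13,X), (19,Y), (21,X), (24,X), (28,Y), (34,Y), (39,Y), (42,Y)
ranks: 7->1, 12->2, 13->3, 19->4, 21->5, 24->6, 28->7, 34->8, 39->9, 42->10
Step 2: Rank sum for X: R1 = 1 + 2 + 3 + 5 + 6 = 17.
Step 3: U_X = R1 - n1(n1+1)/2 = 17 - 5*6/2 = 17 - 15 = 2.
       U_Y = n1*n2 - U_X = 25 - 2 = 23.
Step 4: No ties, so the exact null distribution of U (based on enumerating the C(10,5) = 252 equally likely rank assignments) gives the two-sided p-value.
Step 5: p-value = 0.031746; compare to alpha = 0.1. reject H0.

U_X = 2, p = 0.031746, reject H0 at alpha = 0.1.


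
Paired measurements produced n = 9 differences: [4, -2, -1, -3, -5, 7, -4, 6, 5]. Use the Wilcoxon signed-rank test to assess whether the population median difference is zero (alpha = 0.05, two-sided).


Step 1: Drop any zero differences (none here) and take |d_i|.
|d| = [4, 2, 1, 3, 5, 7, 4, 6, 5]
Step 2: Midrank |d_i| (ties get averaged ranks).
ranks: |4|->4.5, |2|->2, |1|->1, |3|->3, |5|->6.5, |7|->9, |4|->4.5, |6|->8, |5|->6.5
Step 3: Attach original signs; sum ranks with positive sign and with negative sign.
W+ = 4.5 + 9 + 8 + 6.5 = 28
W- = 2 + 1 + 3 + 6.5 + 4.5 = 17
(Check: W+ + W- = 45 should equal n(n+1)/2 = 45.)
Step 4: Test statistic W = min(W+, W-) = 17.
Step 5: Ties in |d|, so use the tie-corrected normal approximation.
        E[W] = n(n+1)/4 = 9*10/4 = 22.5.
        Tie groups: |d|=4 (t=2), |d|=5 (t=2); sum(t^3 - t) = 12.
        Var[W] = n(n+1)(2n+1)/24 - sum(t^3-t)/48 = 1710/24 - 12/48 = 71.
        z = (W - E[W]) / sqrt(Var[W]) = (17 - 22.5) / 8.4261 = -0.6527.
        Two-sided p = 2*Phi(z) = 0.513930.
Step 6: alpha = 0.05. fail to reject H0.

W+ = 28, W- = 17, W = min = 17, p = 0.513930, fail to reject H0.


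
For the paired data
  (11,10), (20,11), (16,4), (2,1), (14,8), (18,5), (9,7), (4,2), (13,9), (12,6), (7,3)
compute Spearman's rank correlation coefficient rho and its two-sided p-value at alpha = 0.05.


Step 1: Rank x and y separately (midranks; no ties here).
rank(x): 11->5, 20->11, 16->9, 2->1, 14->8, 18->10, 9->4, 4->2, 13->7, 12->6, 7->3
rank(y): 10->10, 11->11, 4->4, 1->1, 8->8, 5->5, 7->7, 2->2, 9->9, 6->6, 3->3
Step 2: d_i = R_x(i) - R_y(i); compute d_i^2.
  (5-10)^2=25, (11-11)^2=0, (9-4)^2=25, (1-1)^2=0, (8-8)^2=0, (10-5)^2=25, (4-7)^2=9, (2-2)^2=0, (7-9)^2=4, (6-6)^2=0, (3-3)^2=0
sum(d^2) = 88.
Step 3: rho = 1 - 6*88 / (11*(11^2 - 1)) = 1 - 528/1320 = 0.600000.
Step 4: Under H0, t = rho * sqrt((n-2)/(1-rho^2)) = 2.2500 ~ t(9).
Step 5: Two-sided p-value from the t-distribution with 9 df = 0.051003.
Step 6: alpha = 0.05. fail to reject H0.

rho = 0.6000, p = 0.051003, fail to reject H0 at alpha = 0.05.


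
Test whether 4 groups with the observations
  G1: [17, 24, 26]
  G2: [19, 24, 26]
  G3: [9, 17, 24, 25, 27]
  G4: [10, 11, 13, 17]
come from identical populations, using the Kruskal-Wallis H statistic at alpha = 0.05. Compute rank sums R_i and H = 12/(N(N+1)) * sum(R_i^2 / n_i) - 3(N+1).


Step 1: Combine all N = 15 observations and assign midranks.
sorted (value, group, rank): (9,G3,1), (10,G4,2), (11,G4,3), (13,G4,4), (17,G1,6), (17,G3,6), (17,G4,6), (19,G2,8), (24,G1,10), (24,G2,10), (24,G3,10), (25,G3,12), (26,G1,13.5), (26,G2,13.5), (27,G3,15)
Step 2: Sum ranks within each group.
R_1 = 29.5 (n_1 = 3)
R_2 = 31.5 (n_2 = 3)
R_3 = 44 (n_3 = 5)
R_4 = 15 (n_4 = 4)
Step 3: H = 12/(N(N+1)) * sum(R_i^2/n_i) - 3(N+1)
     = 12/(15*16) * (29.5^2/3 + 31.5^2/3 + 44^2/5 + 15^2/4) - 3*16
     = 0.050000 * 1064.28 - 48
     = 5.214167.
Step 4: Ties present; correction factor C = 1 - 54/(15^3 - 15) = 0.983929. Corrected H = 5.214167 / 0.983929 = 5.299335.
Step 5: Under H0, H ~ chi^2(3); p-value = 0.151146.
Step 6: alpha = 0.05. fail to reject H0.

H = 5.2993, df = 3, p = 0.151146, fail to reject H0.


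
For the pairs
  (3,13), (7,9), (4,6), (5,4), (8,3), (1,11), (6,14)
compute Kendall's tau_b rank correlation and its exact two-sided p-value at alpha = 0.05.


Step 1: Enumerate the 21 unordered pairs (i,j) with i<j and classify each by sign(x_j-x_i) * sign(y_j-y_i).
  (1,2):dx=+4,dy=-4->D; (1,3):dx=+1,dy=-7->D; (1,4):dx=+2,dy=-9->D; (1,5):dx=+5,dy=-10->D
  (1,6):dx=-2,dy=-2->C; (1,7):dx=+3,dy=+1->C; (2,3):dx=-3,dy=-3->C; (2,4):dx=-2,dy=-5->C
  (2,5):dx=+1,dy=-6->D; (2,6):dx=-6,dy=+2->D; (2,7):dx=-1,dy=+5->D; (3,4):dx=+1,dy=-2->D
  (3,5):dx=+4,dy=-3->D; (3,6):dx=-3,dy=+5->D; (3,7):dx=+2,dy=+8->C; (4,5):dx=+3,dy=-1->D
  (4,6):dx=-4,dy=+7->D; (4,7):dx=+1,dy=+10->C; (5,6):dx=-7,dy=+8->D; (5,7):dx=-2,dy=+11->D
  (6,7):dx=+5,dy=+3->C
Step 2: C = 7, D = 14, total pairs = 21.
Step 3: tau = (C - D)/(n(n-1)/2) = (7 - 14)/21 = -0.333333.
Step 4: Exact two-sided p-value (enumerate n! = 5040 permutations of y under H0): p = 0.381349.
Step 5: alpha = 0.05. fail to reject H0.

tau_b = -0.3333 (C=7, D=14), p = 0.381349, fail to reject H0.


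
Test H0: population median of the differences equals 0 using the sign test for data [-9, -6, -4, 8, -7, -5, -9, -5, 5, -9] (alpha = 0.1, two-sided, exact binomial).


Step 1: Discard zero differences. Original n = 10; n_eff = number of nonzero differences = 10.
Nonzero differences (with sign): -9, -6, -4, +8, -7, -5, -9, -5, +5, -9
Step 2: Count signs: positive = 2, negative = 8.
Step 3: Under H0: P(positive) = 0.5, so the number of positives S ~ Bin(10, 0.5).
Step 4: Two-sided exact p-value = sum of Bin(10,0.5) probabilities at or below the observed probability = 0.109375.
Step 5: alpha = 0.1. fail to reject H0.

n_eff = 10, pos = 2, neg = 8, p = 0.109375, fail to reject H0.


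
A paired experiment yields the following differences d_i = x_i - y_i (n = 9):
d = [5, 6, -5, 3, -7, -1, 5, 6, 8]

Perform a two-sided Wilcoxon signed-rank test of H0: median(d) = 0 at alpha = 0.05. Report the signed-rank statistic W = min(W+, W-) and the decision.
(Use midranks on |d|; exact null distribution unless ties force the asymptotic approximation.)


Step 1: Drop any zero differences (none here) and take |d_i|.
|d| = [5, 6, 5, 3, 7, 1, 5, 6, 8]
Step 2: Midrank |d_i| (ties get averaged ranks).
ranks: |5|->4, |6|->6.5, |5|->4, |3|->2, |7|->8, |1|->1, |5|->4, |6|->6.5, |8|->9
Step 3: Attach original signs; sum ranks with positive sign and with negative sign.
W+ = 4 + 6.5 + 2 + 4 + 6.5 + 9 = 32
W- = 4 + 8 + 1 = 13
(Check: W+ + W- = 45 should equal n(n+1)/2 = 45.)
Step 4: Test statistic W = min(W+, W-) = 13.
Step 5: Ties in |d|, so use the tie-corrected normal approximation.
        E[W] = n(n+1)/4 = 9*10/4 = 22.5.
        Tie groups: |d|=5 (t=3), |d|=6 (t=2); sum(t^3 - t) = 30.
        Var[W] = n(n+1)(2n+1)/24 - sum(t^3-t)/48 = 1710/24 - 30/48 = 70.625.
        z = (W - E[W]) / sqrt(Var[W]) = (13 - 22.5) / 8.4039 = -1.1304.
        Two-sided p = 2*Phi(z) = 0.258294.
Step 6: alpha = 0.05. fail to reject H0.

W+ = 32, W- = 13, W = min = 13, p = 0.258294, fail to reject H0.


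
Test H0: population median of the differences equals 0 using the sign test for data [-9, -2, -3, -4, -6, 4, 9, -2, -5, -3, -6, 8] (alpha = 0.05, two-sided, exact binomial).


Step 1: Discard zero differences. Original n = 12; n_eff = number of nonzero differences = 12.
Nonzero differences (with sign): -9, -2, -3, -4, -6, +4, +9, -2, -5, -3, -6, +8
Step 2: Count signs: positive = 3, negative = 9.
Step 3: Under H0: P(positive) = 0.5, so the number of positives S ~ Bin(12, 0.5).
Step 4: Two-sided exact p-value = sum of Bin(12,0.5) probabilities at or below the observed probability = 0.145996.
Step 5: alpha = 0.05. fail to reject H0.

n_eff = 12, pos = 3, neg = 9, p = 0.145996, fail to reject H0.


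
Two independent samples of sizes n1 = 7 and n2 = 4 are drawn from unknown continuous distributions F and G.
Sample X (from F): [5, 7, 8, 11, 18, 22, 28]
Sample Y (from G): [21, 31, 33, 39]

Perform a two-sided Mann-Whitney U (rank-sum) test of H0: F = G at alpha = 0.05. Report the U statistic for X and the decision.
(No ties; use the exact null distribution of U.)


Step 1: Combine and sort all 11 observations; assign midranks.
sorted (value, group): (5,X), (7,X), (8,X), (11,X), (18,X), (21,Y), (22,X), (28,X), (31,Y), (33,Y), (39,Y)
ranks: 5->1, 7->2, 8->3, 11->4, 18->5, 21->6, 22->7, 28->8, 31->9, 33->10, 39->11
Step 2: Rank sum for X: R1 = 1 + 2 + 3 + 4 + 5 + 7 + 8 = 30.
Step 3: U_X = R1 - n1(n1+1)/2 = 30 - 7*8/2 = 30 - 28 = 2.
       U_Y = n1*n2 - U_X = 28 - 2 = 26.
Step 4: No ties, so the exact null distribution of U (based on enumerating the C(11,7) = 330 equally likely rank assignments) gives the two-sided p-value.
Step 5: p-value = 0.024242; compare to alpha = 0.05. reject H0.

U_X = 2, p = 0.024242, reject H0 at alpha = 0.05.


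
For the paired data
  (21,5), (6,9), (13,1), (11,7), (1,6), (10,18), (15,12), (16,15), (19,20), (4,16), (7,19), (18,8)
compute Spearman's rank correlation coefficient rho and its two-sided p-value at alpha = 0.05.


Step 1: Rank x and y separately (midranks; no ties here).
rank(x): 21->12, 6->3, 13->7, 11->6, 1->1, 10->5, 15->8, 16->9, 19->11, 4->2, 7->4, 18->10
rank(y): 5->2, 9->6, 1->1, 7->4, 6->3, 18->10, 12->7, 15->8, 20->12, 16->9, 19->11, 8->5
Step 2: d_i = R_x(i) - R_y(i); compute d_i^2.
  (12-2)^2=100, (3-6)^2=9, (7-1)^2=36, (6-4)^2=4, (1-3)^2=4, (5-10)^2=25, (8-7)^2=1, (9-8)^2=1, (11-12)^2=1, (2-9)^2=49, (4-11)^2=49, (10-5)^2=25
sum(d^2) = 304.
Step 3: rho = 1 - 6*304 / (12*(12^2 - 1)) = 1 - 1824/1716 = -0.062937.
Step 4: Under H0, t = rho * sqrt((n-2)/(1-rho^2)) = -0.1994 ~ t(10).
Step 5: Two-sided p-value from the t-distribution with 10 df = 0.845931.
Step 6: alpha = 0.05. fail to reject H0.

rho = -0.0629, p = 0.845931, fail to reject H0 at alpha = 0.05.


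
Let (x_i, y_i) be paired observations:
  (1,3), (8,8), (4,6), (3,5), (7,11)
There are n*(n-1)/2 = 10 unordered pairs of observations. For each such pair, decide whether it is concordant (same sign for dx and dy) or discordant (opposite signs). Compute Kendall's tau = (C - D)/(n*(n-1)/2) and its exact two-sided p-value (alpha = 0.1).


Step 1: Enumerate the 10 unordered pairs (i,j) with i<j and classify each by sign(x_j-x_i) * sign(y_j-y_i).
  (1,2):dx=+7,dy=+5->C; (1,3):dx=+3,dy=+3->C; (1,4):dx=+2,dy=+2->C; (1,5):dx=+6,dy=+8->C
  (2,3):dx=-4,dy=-2->C; (2,4):dx=-5,dy=-3->C; (2,5):dx=-1,dy=+3->D; (3,4):dx=-1,dy=-1->C
  (3,5):dx=+3,dy=+5->C; (4,5):dx=+4,dy=+6->C
Step 2: C = 9, D = 1, total pairs = 10.
Step 3: tau = (C - D)/(n(n-1)/2) = (9 - 1)/10 = 0.800000.
Step 4: Exact two-sided p-value (enumerate n! = 120 permutations of y under H0): p = 0.083333.
Step 5: alpha = 0.1. reject H0.

tau_b = 0.8000 (C=9, D=1), p = 0.083333, reject H0.


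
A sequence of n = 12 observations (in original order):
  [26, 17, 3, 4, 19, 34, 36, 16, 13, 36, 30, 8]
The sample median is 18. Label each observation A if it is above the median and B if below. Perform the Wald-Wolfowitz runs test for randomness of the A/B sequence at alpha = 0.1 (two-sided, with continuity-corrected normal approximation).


Step 1: Compute median = 18; label A = above, B = below.
Labels in order: ABBBAAABBAAB  (n_A = 6, n_B = 6)
Step 2: Count runs R = 6.
Step 3: Under H0 (random ordering), E[R] = 2*n_A*n_B/(n_A+n_B) + 1 = 2*6*6/12 + 1 = 7.0000.
        Var[R] = 2*n_A*n_B*(2*n_A*n_B - n_A - n_B) / ((n_A+n_B)^2 * (n_A+n_B-1)) = 4320/1584 = 2.7273.
        SD[R] = 1.6514.
Step 4: Continuity-corrected z = (R + 0.5 - E[R]) / SD[R] = (6 + 0.5 - 7.0000) / 1.6514 = -0.3028.
Step 5: Two-sided p-value via normal approximation = 2*(1 - Phi(|z|)) = 0.762069.
Step 6: alpha = 0.1. fail to reject H0.

R = 6, z = -0.3028, p = 0.762069, fail to reject H0.
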